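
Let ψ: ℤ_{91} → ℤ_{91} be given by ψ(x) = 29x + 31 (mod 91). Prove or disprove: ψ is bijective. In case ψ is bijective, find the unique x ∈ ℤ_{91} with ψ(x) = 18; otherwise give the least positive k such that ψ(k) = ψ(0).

If ψ(a) = ψ(b), then 29a ≡ 29b (mod 91). Because gcd(29, 91) = 1, we may cancel 29 to get a ≡ b (mod 91).
We now compute 29⁻¹ mod 91 explicitly. Euclid's algorithm: 91 = 3·29 + 4, 29 = 7·4 + 1; back-substituting gives 1 = 22·29 − 7·91, so 29⁻¹ ≡ 22 (mod 91).
Then y ↦ 22(y − 31) is a two-sided inverse to ψ, so every y ∈ ℤ_{91} has a preimage.
Therefore ψ is bijective.
Since ψ is bijective, we compute ψ⁻¹(18): solve 29x + 31 ≡ 18 (mod 91), i.e. 29x ≡ 78 (mod 91).
Multiplying by 29⁻¹ = 22 gives x ≡ 22·78 = 1716 = 18·91 + 78 ≡ 78 (mod 91).
Check: ψ(78) = 29·78 + 31 = 2293 = 25·91 + 18 ≡ 18 (mod 91).

78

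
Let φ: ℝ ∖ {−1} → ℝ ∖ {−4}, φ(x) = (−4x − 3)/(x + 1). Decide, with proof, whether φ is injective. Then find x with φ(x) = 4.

Suppose φ(u) = φ(v). Cross-multiplying: (−4u − 3)(v + 1) = (−4v − 3)(u + 1).
Expanding both sides and cancelling the symmetric terms leaves −1·(u − v) = 0. Since −1 ≠ 0, u = v. So φ is injective.
Solving φ(x) = 4: cross-multiplying gives −4x − 3 = 4(x + 1), which rearranges to −8x = 7, so x = −7/8.

-7/8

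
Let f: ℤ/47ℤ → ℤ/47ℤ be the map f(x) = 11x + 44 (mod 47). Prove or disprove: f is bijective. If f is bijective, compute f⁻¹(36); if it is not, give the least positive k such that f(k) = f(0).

42

Recall: f is injective if f(u) = f(v) implies u = v.
Suppose f(u) = f(v) in ℤ/47ℤ. Then 11u + 44 ≡ 11v + 44 (mod 47), so 11(u − v) ≡ 0 (mod 47).
Since gcd(11, 47) = 1, 11 is invertible modulo 47, thus u − v ≡ 0 (mod 47), i.e. u = v.
We now compute 11⁻¹ mod 47 explicitly. Euclid's algorithm: 47 = 4·11 + 3, 11 = 3·3 + 2, 3 = 1·2 + 1; back-substituting gives 1 = 30·11 − 7·47, so 11⁻¹ ≡ 30 (mod 47).
For any y ∈ ℤ/47ℤ, x = 30(y − 44) mod 47 satisfies f(x) = 11·30(y − 44) + 44 ≡ y (since 11·30 ≡ 1 mod 47). So every y has a preimage.
So f is bijective.
Since f is bijective, we compute f⁻¹(36): solve 11x + 44 ≡ 36 (mod 47), i.e. 11x ≡ 39 (mod 47).
Multiplying by 11⁻¹ = 30 gives x ≡ 30·39 = 1170 = 24·47 + 42 ≡ 42 (mod 47).
Check: f(42) = 11·42 + 44 = 506 = 10·47 + 36 ≡ 36 (mod 47).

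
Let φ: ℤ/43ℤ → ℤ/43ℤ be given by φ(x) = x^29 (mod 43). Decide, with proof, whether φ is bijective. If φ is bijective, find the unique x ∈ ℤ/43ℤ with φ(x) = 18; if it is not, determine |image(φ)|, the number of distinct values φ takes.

Since 43 is prime, the nonzero elements of ℤ/43ℤ form a cyclic group of order 42.
As gcd(29, 42) = 1, raising to the 29th power is a bijection on this group: if a^29 ≡ b^29 then (ab^{−1})^29 = 1, and the only element of order dividing gcd(29, 42) = 1 is 1, so a = b.
With φ(0) = 0 this makes φ injective on all of ℤ/43ℤ, hence bijective (finite equal-size domain and codomain). In particular φ is bijective.
Since φ is bijective, we find the preimage of 18. The inverse of x ↦ x^29 on (ℤ/43ℤ)^× is x ↦ x^29, because 29·29 = 841 = 20·42 + 1 ≡ 1 (mod 42) and x^{42} = 1 for x ≠ 0 (Fermat). So φ⁻¹(18) = 18^29 mod 43.
Repeated squaring mod 43: 18^1 ≡ 18, 18^2 ≡ 18² = 324 ≡ 23, 18^4 ≡ 23² = 529 ≡ 13, 18^8 ≡ 13² = 169 ≡ 40, 18^16 ≡ 40² = 1600 ≡ 9. Since 29 = 16 + 8 + 4 + 1, 18^29 ≡ 9·40·13·18: 9·40 = 360 ≡ 16, then 16·13 = 208 ≡ 36, then 36·18 = 648 ≡ 3. So 18^29 ≡ 3 (mod 43).
Hence φ⁻¹(18) = 3.

3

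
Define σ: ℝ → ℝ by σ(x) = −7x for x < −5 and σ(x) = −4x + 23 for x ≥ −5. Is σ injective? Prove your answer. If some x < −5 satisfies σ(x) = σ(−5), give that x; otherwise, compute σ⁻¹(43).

Both pieces are strictly decreasing (slopes −7 and −4), so each is injective on its own interval.
The left piece maps (−∞, −5) onto (35, ∞); the right piece maps [−5, ∞) onto (−∞, 43].
These images overlap. In particular σ(−5) = 43 (right piece), and solving −7x = 43 on the left piece gives x = −43/7 < −5.
So σ(−43/7) = σ(−5) with −43/7 ≠ −5, and σ is not injective. This x = −43/7 is the requested value below −5.

-43/7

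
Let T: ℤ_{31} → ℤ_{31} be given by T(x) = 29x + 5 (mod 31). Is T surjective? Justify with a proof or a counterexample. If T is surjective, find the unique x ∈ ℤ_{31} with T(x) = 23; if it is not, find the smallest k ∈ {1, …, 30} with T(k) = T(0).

Since gcd(29, 31) = 1, 29 is invertible modulo 31. Euclid's algorithm: 31 = 1·29 + 2, 29 = 14·2 + 1; back-substituting gives 1 = 15·29 − 14·31, so 29⁻¹ ≡ 15 (mod 31).
For any y ∈ ℤ_{31}, x = 15(y − 5) mod 31 satisfies T(x) = 29·15(y − 5) + 5 ≡ y (since 29·15 ≡ 1 mod 31). So every y has a preimage.
So T is surjective.
Since T is surjective, we find T⁻¹(23): we need 29x ≡ 23 − 5 ≡ 18 (mod 31). Using 29⁻¹ = 15: x ≡ 15·18 = 270 = 8·31 + 22, so x = 22.
Check: T(22) = 29·22 + 5 = 643 = 20·31 + 23 ≡ 23 (mod 31).

22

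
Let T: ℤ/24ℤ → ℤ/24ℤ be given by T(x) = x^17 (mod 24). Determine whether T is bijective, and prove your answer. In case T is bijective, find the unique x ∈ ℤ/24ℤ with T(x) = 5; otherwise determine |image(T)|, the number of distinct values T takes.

T(0) = 0^17 = 0.
T(6): Repeated squaring mod 24: 6^1 ≡ 6, 6^2 ≡ 6² = 36 ≡ 12, 6^4 ≡ 12² = 144 ≡ 0, 6^8 ≡ 0² = 0, 6^16 ≡ 0² = 0. Since 17 = 16 + 1, 6^17 ≡ 0·6: 0·6 = 0. So 6^17 ≡ 0 (mod 24).
So T(0) = T(6) = 0 while 0 ≠ 6, therefore T is not injective, hence not bijective.
Since T is not bijective, we determine |image(T)|. Computing x^17 mod 24 for each x (by repeated squaring, reducing mod 24 at every step), the values T(0), T(1), …, T(23) are: 0, 1, 8, 3, 16, 5, 0, 7, 8, 9, 16, 11, 0, 13, 8, 15, 16, 17, 0, 19, 8, 21, 16, 23.
The distinct values are {0, 1, 3, 5, 7, 8, 9, 11, 13, 15, 16, 17, 19, 21, 23}; there are 15 of them.

15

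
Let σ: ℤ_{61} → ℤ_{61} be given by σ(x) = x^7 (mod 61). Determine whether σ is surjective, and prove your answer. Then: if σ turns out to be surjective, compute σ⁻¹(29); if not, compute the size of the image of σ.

Since 61 is prime, the nonzero elements of ℤ_{61} form a cyclic group of order 60.
As gcd(7, 60) = 1, raising to the 7th power is a bijection on this group: if x_1^7 ≡ x_2^7 then (x_1x_2^{−1})^7 = 1, and the only element of order dividing gcd(7, 60) = 1 is 1, so x_1 = x_2.
With σ(0) = 0 this makes σ injective on all of ℤ_{61}, hence bijective (finite equal-size domain and codomain). In particular σ is surjective.
Since σ is surjective, we find the preimage of 29. The inverse of x ↦ x^7 on (ℤ_{61})^× is x ↦ x^43, because 7·43 = 301 = 5·60 + 1 ≡ 1 (mod 60) and x^{60} = 1 for x ≠ 0 (Fermat). So σ⁻¹(29) = 29^43 mod 61.
Repeated squaring mod 61: 29^1 ≡ 29, 29^2 ≡ 29² = 841 ≡ 48, 29^4 ≡ 48² = 2304 ≡ 47, 29^8 ≡ 47² = 2209 ≡ 13, 29^16 ≡ 13² = 169 ≡ 47, 29^32 ≡ 47² = 2209 ≡ 13. Since 43 = 32 + 8 + 2 + 1, 29^43 ≡ 13·13·48·29: 13·13 = 169 ≡ 47, then 47·48 = 2256 ≡ 60, then 60·29 = 1740 ≡ 32. So 29^43 ≡ 32 (mod 61).
Hence σ⁻¹(29) = 32.

32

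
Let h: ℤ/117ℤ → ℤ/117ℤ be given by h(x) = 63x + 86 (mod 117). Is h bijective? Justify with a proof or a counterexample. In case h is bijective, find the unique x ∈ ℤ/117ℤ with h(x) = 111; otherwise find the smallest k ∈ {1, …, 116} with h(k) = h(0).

We have gcd(63, 117) = 9 > 1. Taking s = 0 and t = 13: h(0) = 86 and h(13) = 63·13 + 86 = 905 ≡ 86 (mod 117).
So h(0) = h(13) while 0 ≠ 13, hence h is not injective, hence not bijective.
Since h is not bijective, we find the least positive k with h(k) = h(0): this means 63k ≡ 0 (mod 117), i.e. 117 ∣ 63k. Since gcd(63, 117) = 9, dividing through by 9 this holds exactly when 13 ∣ 7k, and as gcd(7, 13) = 1, exactly when 13 ∣ k.
The smallest positive such k is 13.

13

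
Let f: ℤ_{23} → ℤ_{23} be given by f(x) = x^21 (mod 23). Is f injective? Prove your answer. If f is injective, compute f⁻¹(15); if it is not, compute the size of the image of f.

20

Since 23 is prime, the nonzero elements of ℤ_{23} form a cyclic group of order 22.
As gcd(21, 22) = 1, raising to the 21st power is a bijection on this group: if x_1^21 ≡ x_2^21 then (x_1x_2^{−1})^21 = 1, and the only element of order dividing gcd(21, 22) = 1 is 1, so x_1 = x_2.
With f(0) = 0 this makes f injective on all of ℤ_{23}, hence bijective (finite equal-size domain and codomain). In particular f is injective.
Since f is injective, we find the preimage of 15. The inverse of x ↦ x^21 on (ℤ_{23})^× is x ↦ x^21, because 21·21 = 441 = 20·22 + 1 ≡ 1 (mod 22) and x^{22} = 1 for x ≠ 0 (Fermat). So f⁻¹(15) = 15^21 mod 23.
Repeated squaring mod 23: 15^1 ≡ 15, 15^2 ≡ 15² = 225 ≡ 18, 15^4 ≡ 18² = 324 ≡ 2, 15^8 ≡ 2² = 4, 15^16 ≡ 4² = 16. Since 21 = 16 + 4 + 1, 15^21 ≡ 16·2·15: 16·2 = 32 ≡ 9, then 9·15 = 135 ≡ 20. So 15^21 ≡ 20 (mod 23).
Hence f⁻¹(15) = 20.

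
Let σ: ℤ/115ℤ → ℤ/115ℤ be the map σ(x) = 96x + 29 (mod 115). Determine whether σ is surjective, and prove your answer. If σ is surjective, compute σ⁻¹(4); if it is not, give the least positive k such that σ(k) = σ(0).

Since gcd(96, 115) = 1, 96 is invertible modulo 115. Euclid's algorithm: 115 = 1·96 + 19, 96 = 5·19 + 1; back-substituting gives 1 = 6·96 − 5·115, so 96⁻¹ ≡ 6 (mod 115).
For any y ∈ ℤ/115ℤ, x = 6(y − 29) mod 115 satisfies σ(x) = 96·6(y − 29) + 29 ≡ y (since 96·6 ≡ 1 mod 115). So every y has a preimage.
So σ is surjective.
Since σ is surjective, we find σ⁻¹(4): we need 96x ≡ 4 − 29 ≡ 90 (mod 115). Using 96⁻¹ = 6: x ≡ 6·90 = 540 = 4·115 + 80, so x = 80.
Check: σ(80) = 96·80 + 29 = 7709 = 67·115 + 4 ≡ 4 (mod 115).

80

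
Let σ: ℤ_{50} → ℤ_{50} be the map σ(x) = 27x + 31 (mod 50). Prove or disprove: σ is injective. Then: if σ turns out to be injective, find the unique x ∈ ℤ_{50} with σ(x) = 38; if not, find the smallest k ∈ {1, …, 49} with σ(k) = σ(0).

If σ(x_1) = σ(x_2), then 27x_1 ≡ 27x_2 (mod 50). Because gcd(27, 50) = 1, we may cancel 27 to get x_1 ≡ x_2 (mod 50).
Hence σ is injective.
We now compute 27⁻¹ mod 50 explicitly. Euclid's algorithm: 50 = 1·27 + 23, 27 = 1·23 + 4, 23 = 5·4 + 3, 4 = 1·3 + 1; back-substituting gives 1 = 13·27 − 7·50, so 27⁻¹ ≡ 13 (mod 50).
Since σ is injective, we find σ⁻¹(38): we need 27x ≡ 38 − 31 ≡ 7 (mod 50). Using 27⁻¹ = 13: x ≡ 13·7 = 91 = 1·50 + 41, so x = 41.
Check: σ(41) = 27·41 + 31 = 1138 = 22·50 + 38 ≡ 38 (mod 50).

41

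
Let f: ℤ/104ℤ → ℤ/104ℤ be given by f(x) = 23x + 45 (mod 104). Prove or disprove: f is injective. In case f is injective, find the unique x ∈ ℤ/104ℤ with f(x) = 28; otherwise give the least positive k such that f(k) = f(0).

By definition, injectivity means: for all x_1, x_2 in the domain, f(x_1) = f(x_2) implies x_1 = x_2.
Suppose f(x_1) = f(x_2) in ℤ/104ℤ. Then 23x_1 + 45 ≡ 23x_2 + 45 (mod 104), therefore 23(x_1 − x_2) ≡ 0 (mod 104).
Since gcd(23, 104) = 1, 23 is invertible modulo 104, therefore x_1 − x_2 ≡ 0 (mod 104), i.e. x_1 = x_2.
So f is injective.
We now compute 23⁻¹ mod 104 explicitly. Euclid's algorithm: 104 = 4·23 + 12, 23 = 1·12 + 11, 12 = 1·11 + 1; back-substituting gives 1 = 95·23 − 21·104, so 23⁻¹ ≡ 95 (mod 104).
Since f is injective, we compute f⁻¹(28): solve 23x + 45 ≡ 28 (mod 104), i.e. 23x ≡ 87 (mod 104).
Multiplying by 23⁻¹ = 95 gives x ≡ 95·87 = 8265 = 79·104 + 49 ≡ 49 (mod 104).
Check: f(49) = 23·49 + 45 = 1172 = 11·104 + 28 ≡ 28 (mod 104).

49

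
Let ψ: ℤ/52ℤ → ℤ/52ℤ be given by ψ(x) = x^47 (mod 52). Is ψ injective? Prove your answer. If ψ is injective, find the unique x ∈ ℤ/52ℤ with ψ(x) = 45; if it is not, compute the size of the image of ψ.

39

ψ(0) = 0^47 = 0.
ψ(26): Repeated squaring mod 52: 26^1 ≡ 26, 26^2 ≡ 26² = 676 ≡ 0, 26^4 ≡ 0² = 0, 26^8 ≡ 0² = 0, 26^16 ≡ 0² = 0, 26^32 ≡ 0² = 0. Since 47 = 32 + 8 + 4 + 2 + 1, 26^47 ≡ 0·0·0·0·26: 0·0 = 0, then 0·0 = 0, then 0·0 = 0, then 0·26 = 0. So 26^47 ≡ 0 (mod 52).
So ψ(0) = ψ(26) = 0 while 0 ≠ 26, so ψ is not injective.
Since ψ is not injective, we determine |image(ψ)|. Computing x^47 mod 52 for each x (by repeated squaring, reducing mod 52 at every step), the values ψ(0), ψ(1), …, ψ(51) are: 0, 1, 20, 35, 36, 21, 24, 15, 44, 29, 4, 19, 12, 13, 40, 7, 48, 49, 8, 11, 28, 5, 16, 43, 32, 25, 0, 27, 20, 9, 36, 47, 24, 41, 44, 3, 4, 45, 12, 39, 40, 33, 48, 23, 8, 37, 28, 31, 16, 17, 32, 51.
The distinct values are {0, 1, 3, 4, 5, 7, 8, 9, 11, 12, 13, 15, 16, 17, 19, 20, 21, 23, 24, 25, 27, 28, 29, 31, 32, 33, 35, 36, 37, 39, 40, 41, 43, 44, 45, 47, 48, 49, 51}; there are 39 of them.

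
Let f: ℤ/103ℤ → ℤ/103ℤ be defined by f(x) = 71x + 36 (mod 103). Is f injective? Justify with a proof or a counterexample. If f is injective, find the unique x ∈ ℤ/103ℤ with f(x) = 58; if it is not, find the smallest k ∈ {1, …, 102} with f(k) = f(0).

83

Recall: f is injective if f(a) = f(b) implies a = b.
Suppose f(a) = f(b) in ℤ/103ℤ. Then 71a + 36 ≡ 71b + 36 (mod 103), therefore 71(a − b) ≡ 0 (mod 103).
Since gcd(71, 103) = 1, 71 is invertible modulo 103, so a − b ≡ 0 (mod 103), i.e. a = b.
Hence f is injective.
We now compute 71⁻¹ mod 103 explicitly. Euclid's algorithm: 103 = 1·71 + 32, 71 = 2·32 + 7, 32 = 4·7 + 4, 7 = 1·4 + 3, 4 = 1·3 + 1; back-substituting gives 1 = 74·71 − 51·103, so 71⁻¹ ≡ 74 (mod 103).
Since f is injective, we compute f⁻¹(58): solve 71x + 36 ≡ 58 (mod 103), i.e. 71x ≡ 22 (mod 103).
Multiplying by 71⁻¹ = 74 gives x ≡ 74·22 = 1628 = 15·103 + 83 ≡ 83 (mod 103).
Check: f(83) = 71·83 + 36 = 5929 = 57·103 + 58 ≡ 58 (mod 103).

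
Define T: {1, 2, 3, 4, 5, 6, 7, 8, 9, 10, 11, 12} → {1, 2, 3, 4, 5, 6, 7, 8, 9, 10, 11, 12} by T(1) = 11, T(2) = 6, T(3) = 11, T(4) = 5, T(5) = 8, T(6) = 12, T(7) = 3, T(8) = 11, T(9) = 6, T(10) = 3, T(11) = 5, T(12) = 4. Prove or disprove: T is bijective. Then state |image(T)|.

7

T(1) = 11 = T(3) with 1 ≠ 3, so T is not injective, hence not bijective.
The image of T is {3, 4, 5, 6, 8, 11, 12}, which has 7 elements.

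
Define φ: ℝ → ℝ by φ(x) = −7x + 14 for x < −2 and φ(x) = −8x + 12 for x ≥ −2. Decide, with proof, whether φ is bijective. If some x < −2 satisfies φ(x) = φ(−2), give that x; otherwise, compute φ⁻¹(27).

-15/8

Both pieces are strictly decreasing (slopes −7 and −8), so each is injective on its own interval.
The left piece maps (−∞, −2) onto (28, ∞); the right piece maps [−2, ∞) onto (−∞, 28].
Since 28 = 28, the images partition ℝ: φ is injective and surjective, hence bijective.
Because the two images are disjoint, no x < −2 has φ(x) = φ(−2), so we compute φ⁻¹(27): 27 lies in (−∞, 28], so solve −8x + 12 = 27: x = (27 − 12)/(−8) = −15/8.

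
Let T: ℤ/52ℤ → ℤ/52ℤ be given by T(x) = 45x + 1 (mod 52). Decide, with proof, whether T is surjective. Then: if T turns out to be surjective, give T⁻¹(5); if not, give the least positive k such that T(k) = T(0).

By definition, surjectivity means every element of the codomain has a preimage under T.
Since gcd(45, 52) = 1, 45 is invertible modulo 52. Euclid's algorithm: 52 = 1·45 + 7, 45 = 6·7 + 3, 7 = 2·3 + 1; back-substituting gives 1 = 37·45 − 32·52, so 45⁻¹ ≡ 37 (mod 52).
For any y ∈ ℤ/52ℤ, x = 37(y − 1) mod 52 satisfies T(x) = 45·37(y − 1) + 1 ≡ y (since 45·37 ≡ 1 mod 52). So every y has a preimage.
Thus T is surjective.
Since T is surjective, we find T⁻¹(5): we need 45x ≡ 5 − 1 ≡ 4 (mod 52). Using 45⁻¹ = 37: x ≡ 37·4 = 148 = 2·52 + 44, so x = 44.
Check: T(44) = 45·44 + 1 = 1981 = 38·52 + 5 ≡ 5 (mod 52).

44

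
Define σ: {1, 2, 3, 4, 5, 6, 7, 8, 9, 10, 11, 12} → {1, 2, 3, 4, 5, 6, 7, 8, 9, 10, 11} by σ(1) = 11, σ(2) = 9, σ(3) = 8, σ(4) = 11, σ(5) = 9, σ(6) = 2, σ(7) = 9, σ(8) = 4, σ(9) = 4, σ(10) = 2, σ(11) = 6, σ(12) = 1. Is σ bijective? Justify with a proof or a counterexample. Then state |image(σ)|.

σ(1) = 11 = σ(4) with 1 ≠ 4, so σ is not injective, hence not bijective.
The image of σ is {1, 2, 4, 6, 8, 9, 11}, which has 7 elements.

7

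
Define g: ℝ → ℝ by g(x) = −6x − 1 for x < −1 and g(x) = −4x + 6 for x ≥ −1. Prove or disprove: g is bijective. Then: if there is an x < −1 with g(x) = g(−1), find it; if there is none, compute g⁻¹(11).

Both pieces are strictly decreasing (slopes −6 and −4), so each is injective on its own interval.
The left piece maps (−∞, −1) onto (5, ∞); the right piece maps [−1, ∞) onto (−∞, 10].
These images overlap. In particular g(−1) = 10 (right piece), and solving −6x − 1 = 10 on the left piece gives x = −11/6 < −1.
So g(−11/6) = g(−1) with −11/6 ≠ −1, and g is not injective, hence not bijective. This x = −11/6 is the requested value below −1.

-11/6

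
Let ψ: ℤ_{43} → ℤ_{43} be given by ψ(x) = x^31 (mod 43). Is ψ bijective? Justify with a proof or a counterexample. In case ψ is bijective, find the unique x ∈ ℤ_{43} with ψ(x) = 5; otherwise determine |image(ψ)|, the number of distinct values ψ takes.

Since 43 is prime, the nonzero elements of ℤ_{43} form a cyclic group of order 42.
As gcd(31, 42) = 1, raising to the 31st power is a bijection on this group: if a^31 ≡ b^31 then (ab^{−1})^31 = 1, and the only element of order dividing gcd(31, 42) = 1 is 1, so a = b.
With ψ(0) = 0 this makes ψ injective on all of ℤ_{43}, hence bijective (finite equal-size domain and codomain). In particular ψ is bijective.
Since ψ is bijective, we find the preimage of 5. The inverse of x ↦ x^31 on (ℤ_{43})^× is x ↦ x^19, because 31·19 = 589 = 14·42 + 1 ≡ 1 (mod 42) and x^{42} = 1 for x ≠ 0 (Fermat). So ψ⁻¹(5) = 5^19 mod 43.
Repeated squaring mod 43: 5^1 ≡ 5, 5^2 ≡ 5² = 25, 5^4 ≡ 25² = 625 ≡ 23, 5^8 ≡ 23² = 529 ≡ 13, 5^16 ≡ 13² = 169 ≡ 40. Since 19 = 16 + 2 + 1, 5^19 ≡ 40·25·5: 40·25 = 1000 ≡ 11, then 11·5 = 55 ≡ 12. So 5^19 ≡ 12 (mod 43).
Hence ψ⁻¹(5) = 12.

12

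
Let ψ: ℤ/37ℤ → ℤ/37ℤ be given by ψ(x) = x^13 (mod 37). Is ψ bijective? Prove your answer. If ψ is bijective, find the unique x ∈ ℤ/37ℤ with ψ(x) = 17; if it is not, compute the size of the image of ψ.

22

Since 37 is prime, the nonzero elements of ℤ/37ℤ form a cyclic group of order 36.
As gcd(13, 36) = 1, raising to the 13th power is a bijection on this group: if a^13 ≡ b^13 then (ab^{−1})^13 = 1, and the only element of order dividing gcd(13, 36) = 1 is 1, so a = b.
With ψ(0) = 0 this makes ψ injective on all of ℤ/37ℤ, hence bijective (finite equal-size domain and codomain). In particular ψ is bijective.
Since ψ is bijective, we find the preimage of 17. The inverse of x ↦ x^13 on (ℤ/37ℤ)^× is x ↦ x^25, because 13·25 = 325 = 9·36 + 1 ≡ 1 (mod 36) and x^{36} = 1 for x ≠ 0 (Fermat). So ψ⁻¹(17) = 17^25 mod 37.
Repeated squaring mod 37: 17^1 ≡ 17, 17^2 ≡ 17² = 289 ≡ 30, 17^4 ≡ 30² = 900 ≡ 12, 17^8 ≡ 12² = 144 ≡ 33, 17^16 ≡ 33² = 1089 ≡ 16. Since 25 = 16 + 8 + 1, 17^25 ≡ 16·33·17: 16·33 = 528 ≡ 10, then 10·17 = 170 ≡ 22. So 17^25 ≡ 22 (mod 37).
Hence ψ⁻¹(17) = 22.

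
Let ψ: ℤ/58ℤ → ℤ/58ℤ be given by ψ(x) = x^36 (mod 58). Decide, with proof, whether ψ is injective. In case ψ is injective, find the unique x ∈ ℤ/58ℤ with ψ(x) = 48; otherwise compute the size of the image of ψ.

ψ(3): Repeated squaring mod 58: 3^1 ≡ 3, 3^2 ≡ 3² = 9, 3^4 ≡ 9² = 81 ≡ 23, 3^8 ≡ 23² = 529 ≡ 7, 3^16 ≡ 7² = 49, 3^32 ≡ 49² = 2401 ≡ 23. Since 36 = 32 + 4, 3^36 ≡ 23·23: 23·23 = 529 ≡ 7. So 3^36 ≡ 7 (mod 58).
ψ(7): Repeated squaring mod 58: 7^1 ≡ 7, 7^2 ≡ 7² = 49, 7^4 ≡ 49² = 2401 ≡ 23, 7^8 ≡ 23² = 529 ≡ 7, 7^16 ≡ 7² = 49, 7^32 ≡ 49² = 2401 ≡ 23. Since 36 = 32 + 4, 7^36 ≡ 23·23: 23·23 = 529 ≡ 7. So 7^36 ≡ 7 (mod 58).
So ψ(3) = ψ(7) = 7 while 3 ≠ 7, so ψ is not injective.
Since ψ is not injective, we determine |image(ψ)|. Computing x^36 mod 58 for each x (by repeated squaring, reducing mod 58 at every step), the values ψ(0), ψ(1), …, ψ(57) are: 0, 1, 24, 7, 54, 53, 52, 7, 20, 49, 54, 45, 30, 45, 52, 23, 16, 1, 16, 25, 20, 49, 36, 23, 24, 25, 36, 53, 30, 29, 30, 53, 36, 25, 24, 23, 36, 49, 20, 25, 16, 1, 16, 23, 52, 45, 30, 45, 54, 49, 20, 7, 52, 53, 54, 7, 24, 1.
The distinct values are {0, 1, 7, 16, 20, 23, 24, 25, 29, 30, 36, 45, 49, 52, 53, 54}; there are 16 of them.

16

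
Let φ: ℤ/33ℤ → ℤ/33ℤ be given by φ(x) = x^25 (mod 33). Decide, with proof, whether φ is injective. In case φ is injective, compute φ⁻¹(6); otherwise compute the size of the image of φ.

φ(1) = 1^25 = 1.
φ(4): Repeated squaring mod 33: 4^1 ≡ 4, 4^2 ≡ 4² = 16, 4^4 ≡ 16² = 256 ≡ 25, 4^8 ≡ 25² = 625 ≡ 31, 4^16 ≡ 31² = 961 ≡ 4. Since 25 = 16 + 8 + 1, 4^25 ≡ 4·31·4: 4·31 = 124 ≡ 25, then 25·4 = 100 ≡ 1. So 4^25 ≡ 1 (mod 33).
So φ(1) = φ(4) = 1 while 1 ≠ 4, thus φ is not injective.
Since φ is not injective, we determine |image(φ)|. Computing x^25 mod 33 for each x (by repeated squaring, reducing mod 33 at every step), the values φ(0), φ(1), …, φ(32) are: 0, 1, 32, 12, 1, 23, 21, 10, 32, 12, 10, 11, 12, 10, 23, 12, 1, 32, 21, 10, 23, 21, 22, 23, 21, 1, 23, 12, 10, 32, 21, 1, 32.
The distinct values are {0, 1, 10, 11, 12, 21, 22, 23, 32}; there are 9 of them.

9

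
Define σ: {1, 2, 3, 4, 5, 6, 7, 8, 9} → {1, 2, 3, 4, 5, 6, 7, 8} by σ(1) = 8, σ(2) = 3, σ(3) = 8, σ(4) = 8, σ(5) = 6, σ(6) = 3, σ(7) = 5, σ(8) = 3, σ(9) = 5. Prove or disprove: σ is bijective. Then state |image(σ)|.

σ(1) = 8 = σ(3) with 1 ≠ 3, so σ is not injective, hence not bijective.
The image of σ is {3, 5, 6, 8}, which has 4 elements.

4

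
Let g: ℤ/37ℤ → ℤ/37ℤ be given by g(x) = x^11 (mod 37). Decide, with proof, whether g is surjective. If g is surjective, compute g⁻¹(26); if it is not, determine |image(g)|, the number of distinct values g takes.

Since 37 is prime, the nonzero elements of ℤ/37ℤ form a cyclic group of order 36.
As gcd(11, 36) = 1, raising to the 11th power is a bijection on this group: if s^11 ≡ t^11 then (st^{−1})^11 = 1, and the only element of order dividing gcd(11, 36) = 1 is 1, so s = t.
With g(0) = 0 this makes g injective on all of ℤ/37ℤ, hence bijective (finite equal-size domain and codomain). In particular g is surjective.
Since g is surjective, we find the preimage of 26. The inverse of x ↦ x^11 on (ℤ/37ℤ)^× is x ↦ x^23, because 11·23 = 253 = 7·36 + 1 ≡ 1 (mod 36) and x^{36} = 1 for x ≠ 0 (Fermat). So g⁻¹(26) = 26^23 mod 37.
Repeated squaring mod 37: 26^1 ≡ 26, 26^2 ≡ 26² = 676 ≡ 10, 26^4 ≡ 10² = 100 ≡ 26, 26^8 ≡ 26² = 676 ≡ 10, 26^16 ≡ 10² = 100 ≡ 26. Since 23 = 16 + 4 + 2 + 1, 26^23 ≡ 26·26·10·26: 26·26 = 676 ≡ 10, then 10·10 = 100 ≡ 26, then 26·26 = 676 ≡ 10. So 26^23 ≡ 10 (mod 37).
Hence g⁻¹(26) = 10.

10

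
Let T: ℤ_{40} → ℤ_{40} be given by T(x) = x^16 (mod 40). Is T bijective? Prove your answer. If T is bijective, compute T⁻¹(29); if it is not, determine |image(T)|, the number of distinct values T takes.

4

T(1) = 1^16 = 1.
T(3): Repeated squaring mod 40: 3^1 ≡ 3, 3^2 ≡ 3² = 9, 3^4 ≡ 9² = 81 ≡ 1, 3^8 ≡ 1² = 1, 3^16 ≡ 1² = 1. So 3^16 ≡ 1 (mod 40).
So T(1) = T(3) = 1 while 1 ≠ 3, hence T is not injective, hence not bijective.
Since T is not bijective, we determine |image(T)|. Computing x^16 mod 40 for each x (by repeated squaring, reducing mod 40 at every step), the values T(0), T(1), …, T(39) are: 0, 1, 16, 1, 16, 25, 16, 1, 16, 1, 0, 1, 16, 1, 16, 25, 16, 1, 16, 1, 0, 1, 16, 1, 16, 25, 16, 1, 16, 1, 0, 1, 16, 1, 16, 25, 16, 1, 16, 1.
The distinct values are {0, 1, 16, 25}; there are 4 of them.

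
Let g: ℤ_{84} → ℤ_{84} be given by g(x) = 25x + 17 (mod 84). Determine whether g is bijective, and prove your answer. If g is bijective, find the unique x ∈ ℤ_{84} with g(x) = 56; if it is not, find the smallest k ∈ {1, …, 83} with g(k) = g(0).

If g(a) = g(b), then 25a ≡ 25b (mod 84). Because gcd(25, 84) = 1, we may cancel 25 to get a ≡ b (mod 84).
We now compute 25⁻¹ mod 84 explicitly. Euclid's algorithm: 84 = 3·25 + 9, 25 = 2·9 + 7, 9 = 1·7 + 2, 7 = 3·2 + 1; back-substituting gives 1 = 37·25 − 11·84, so 25⁻¹ ≡ 37 (mod 84).
For any y ∈ ℤ_{84}, x = 37(y − 17) mod 84 satisfies g(x) = 25·37(y − 17) + 17 ≡ y (since 25·37 ≡ 1 mod 84). So every y has a preimage.
Hence g is bijective.
Since g is bijective, we find g⁻¹(56): we need 25x ≡ 56 − 17 ≡ 39 (mod 84). Using 25⁻¹ = 37: x ≡ 37·39 = 1443 = 17·84 + 15, so x = 15.
Check: g(15) = 25·15 + 17 = 392 = 4·84 + 56 ≡ 56 (mod 84).

15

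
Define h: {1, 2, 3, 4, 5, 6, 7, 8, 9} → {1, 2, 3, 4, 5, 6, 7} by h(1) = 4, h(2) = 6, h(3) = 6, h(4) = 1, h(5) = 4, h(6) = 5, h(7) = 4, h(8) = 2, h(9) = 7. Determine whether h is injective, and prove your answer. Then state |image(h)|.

6

h(2) = 6 = h(3) with 2 ≠ 3, so h is not injective.
The image of h is {1, 2, 4, 5, 6, 7}, which has 6 elements.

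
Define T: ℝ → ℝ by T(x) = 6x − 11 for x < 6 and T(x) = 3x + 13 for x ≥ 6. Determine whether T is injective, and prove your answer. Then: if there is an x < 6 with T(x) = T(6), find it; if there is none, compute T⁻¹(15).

13/3

Both pieces are strictly increasing (slopes 6 and 3), so each is injective on its own interval.
The left piece maps (−∞, 6) onto (−∞, 25); the right piece maps [6, ∞) onto [31, ∞).
These images are disjoint, so no value is attained by both pieces. So T is injective.
Because the two images are disjoint, no x < 6 has T(x) = T(6), so we compute T⁻¹(15): 15 lies in (−∞, 25), so solve 6x − 11 = 15: x = (15 + 11)/6 = 13/3.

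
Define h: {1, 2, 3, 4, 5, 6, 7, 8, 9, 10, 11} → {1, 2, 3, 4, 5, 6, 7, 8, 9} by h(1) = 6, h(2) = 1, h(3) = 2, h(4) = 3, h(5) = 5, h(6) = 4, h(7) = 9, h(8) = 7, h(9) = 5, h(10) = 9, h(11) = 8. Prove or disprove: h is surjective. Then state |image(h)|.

Every element of the codomain has a preimage: 1 = h(2), 2 = h(3), 3 = h(4), 4 = h(6), 5 = h(5), 6 = h(1), 7 = h(8), 8 = h(11), 9 = h(7).
So h is surjective.
The image of h is {1, 2, 3, 4, 5, 6, 7, 8, 9}, which has 9 elements.

9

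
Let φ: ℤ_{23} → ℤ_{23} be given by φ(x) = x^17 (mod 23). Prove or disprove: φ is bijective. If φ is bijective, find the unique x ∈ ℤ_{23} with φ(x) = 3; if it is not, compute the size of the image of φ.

Since 23 is prime, the nonzero elements of ℤ_{23} form a cyclic group of order 22.
As gcd(17, 22) = 1, raising to the 17th power is a bijection on this group: if a^17 ≡ b^17 then (ab^{−1})^17 = 1, and the only element of order dividing gcd(17, 22) = 1 is 1, so a = b.
With φ(0) = 0 this makes φ injective on all of ℤ_{23}, hence bijective (finite equal-size domain and codomain). In particular φ is bijective.
Since φ is bijective, we find the preimage of 3. The inverse of x ↦ x^17 on (ℤ_{23})^× is x ↦ x^13, because 17·13 = 221 = 10·22 + 1 ≡ 1 (mod 22) and x^{22} = 1 for x ≠ 0 (Fermat). So φ⁻¹(3) = 3^13 mod 23.
Repeated squaring mod 23: 3^1 ≡ 3, 3^2 ≡ 3² = 9, 3^4 ≡ 9² = 81 ≡ 12, 3^8 ≡ 12² = 144 ≡ 6. Since 13 = 8 + 4 + 1, 3^13 ≡ 6·12·3: 6·12 = 72 ≡ 3, then 3·3 = 9. So 3^13 ≡ 9 (mod 23).
Hence φ⁻¹(3) = 9.

9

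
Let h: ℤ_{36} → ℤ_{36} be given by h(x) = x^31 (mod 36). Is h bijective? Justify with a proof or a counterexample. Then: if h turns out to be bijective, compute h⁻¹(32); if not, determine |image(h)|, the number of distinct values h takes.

21

h(0) = 0^31 = 0.
h(6): Repeated squaring mod 36: 6^1 ≡ 6, 6^2 ≡ 6² = 36 ≡ 0, 6^4 ≡ 0² = 0, 6^8 ≡ 0² = 0, 6^16 ≡ 0² = 0. Since 31 = 16 + 8 + 4 + 2 + 1, 6^31 ≡ 0·0·0·0·6: 0·0 = 0, then 0·0 = 0, then 0·0 = 0, then 0·6 = 0. So 6^31 ≡ 0 (mod 36).
So h(0) = h(6) = 0 while 0 ≠ 6, thus h is not injective, hence not bijective.
Since h is not bijective, we determine |image(h)|. Computing x^31 mod 36 for each x (by repeated squaring, reducing mod 36 at every step), the values h(0), h(1), …, h(35) are: 0, 1, 20, 27, 4, 5, 0, 7, 8, 9, 28, 11, 0, 13, 32, 27, 16, 17, 0, 19, 20, 9, 4, 23, 0, 25, 8, 27, 28, 29, 0, 31, 32, 9, 16, 35.
The distinct values are {0, 1, 4, 5, 7, 8, 9, 11, 13, 16, 17, 19, 20, 23, 25, 27, 28, 29, 31, 32, 35}; there are 21 of them.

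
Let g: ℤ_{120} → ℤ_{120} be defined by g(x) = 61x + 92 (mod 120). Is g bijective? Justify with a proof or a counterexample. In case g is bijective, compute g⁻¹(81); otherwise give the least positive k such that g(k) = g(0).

Suppose g(x_1) = g(x_2) in ℤ_{120}. Then 61x_1 + 92 ≡ 61x_2 + 92 (mod 120), therefore 61(x_1 − x_2) ≡ 0 (mod 120).
Since gcd(61, 120) = 1, 61 is invertible modulo 120, hence x_1 − x_2 ≡ 0 (mod 120), i.e. x_1 = x_2.
We now compute 61⁻¹ mod 120 explicitly. Euclid's algorithm: 120 = 1·61 + 59, 61 = 1·59 + 2, 59 = 29·2 + 1; back-substituting gives 1 = 61·61 − 31·120, so 61⁻¹ ≡ 61 (mod 120).
For any y ∈ ℤ_{120}, x = 61(y − 92) mod 120 satisfies g(x) = 61·61(y − 92) + 92 ≡ y (since 61·61 ≡ 1 mod 120). So every y has a preimage.
Thus g is bijective.
Since g is bijective, we compute g⁻¹(81): solve 61x + 92 ≡ 81 (mod 120), i.e. 61x ≡ 109 (mod 120).
Multiplying by 61⁻¹ = 61 gives x ≡ 61·109 = 6649 = 55·120 + 49 ≡ 49 (mod 120).
Check: g(49) = 61·49 + 92 = 3081 = 25·120 + 81 ≡ 81 (mod 120).

49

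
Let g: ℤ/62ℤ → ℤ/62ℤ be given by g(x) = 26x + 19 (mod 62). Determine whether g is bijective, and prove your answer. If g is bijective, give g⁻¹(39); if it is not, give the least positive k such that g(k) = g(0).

31

We have gcd(26, 62) = 2 > 1. Taking u = 0 and v = 31: g(0) = 19 and g(31) = 26·31 + 19 = 825 ≡ 19 (mod 62).
So g(0) = g(31) while 0 ≠ 31, therefore g is not injective, hence not bijective.
Since g is not bijective, we find the least positive k with g(k) = g(0): this means 26k ≡ 0 (mod 62), i.e. 62 ∣ 26k. Since gcd(26, 62) = 2, dividing through by 2 this holds exactly when 31 ∣ 13k, and as gcd(13, 31) = 1, exactly when 31 ∣ k.
The smallest positive such k is 31.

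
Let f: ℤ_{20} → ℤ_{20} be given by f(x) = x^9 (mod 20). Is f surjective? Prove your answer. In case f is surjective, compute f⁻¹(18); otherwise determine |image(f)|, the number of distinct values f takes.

15

f(0) = 0^9 = 0.
f(10): Repeated squaring mod 20: 10^1 ≡ 10, 10^2 ≡ 10² = 100 ≡ 0, 10^4 ≡ 0² = 0, 10^8 ≡ 0² = 0. Since 9 = 8 + 1, 10^9 ≡ 0·10: 0·10 = 0. So 10^9 ≡ 0 (mod 20).
So f(0) = f(10) = 0 while 0 ≠ 10, thus f is not injective.
A non-injective map from the 20-element set ℤ_{20} to itself takes at most 19 distinct values, so it cannot be surjective. Hence f is not surjective.
Since f is not surjective, we determine |image(f)|. Computing x^9 mod 20 for each x (by repeated squaring, reducing mod 20 at every step), the values f(0), f(1), …, f(19) are: 0, 1, 12, 3, 4, 5, 16, 7, 8, 9, 0, 11, 12, 13, 4, 15, 16, 17, 8, 19.
The distinct values are {0, 1, 3, 4, 5, 7, 8, 9, 11, 12, 13, 15, 16, 17, 19}; there are 15 of them.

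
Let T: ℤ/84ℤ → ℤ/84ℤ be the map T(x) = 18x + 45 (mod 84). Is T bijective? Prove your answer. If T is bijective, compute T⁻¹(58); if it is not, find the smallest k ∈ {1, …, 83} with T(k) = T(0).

14

We have gcd(18, 84) = 6 > 1. Taking s = 0 and t = 14: T(0) = 45 and T(14) = 18·14 + 45 = 297 ≡ 45 (mod 84).
So T(0) = T(14) while 0 ≠ 14, hence T is not injective, hence not bijective.
Since T is not bijective, we find the least positive k with T(k) = T(0): this means 18k ≡ 0 (mod 84), i.e. 84 ∣ 18k. Since gcd(18, 84) = 6, dividing through by 6 this holds exactly when 14 ∣ 3k, and as gcd(3, 14) = 1, exactly when 14 ∣ k.
The smallest positive such k is 14.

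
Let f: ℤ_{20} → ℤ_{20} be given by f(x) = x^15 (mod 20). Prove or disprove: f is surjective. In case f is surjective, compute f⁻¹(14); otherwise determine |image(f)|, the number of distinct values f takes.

15

f(0) = 0^15 = 0.
f(10): Repeated squaring mod 20: 10^1 ≡ 10, 10^2 ≡ 10² = 100 ≡ 0, 10^4 ≡ 0² = 0, 10^8 ≡ 0² = 0. Since 15 = 8 + 4 + 2 + 1, 10^15 ≡ 0·0·0·10: 0·0 = 0, then 0·0 = 0, then 0·10 = 0. So 10^15 ≡ 0 (mod 20).
So f(0) = f(10) = 0 while 0 ≠ 10, hence f is not injective.
A non-injective map from the 20-element set ℤ_{20} to itself takes at most 19 distinct values, so it cannot be surjective. Therefore f is not surjective.
Since f is not surjective, we determine |image(f)|. Computing x^15 mod 20 for each x (by repeated squaring, reducing mod 20 at every step), the values f(0), f(1), …, f(19) are: 0, 1, 8, 7, 4, 5, 16, 3, 12, 9, 0, 11, 8, 17, 4, 15, 16, 13, 12, 19.
The distinct values are {0, 1, 3, 4, 5, 7, 8, 9, 11, 12, 13, 15, 16, 17, 19}; there are 15 of them.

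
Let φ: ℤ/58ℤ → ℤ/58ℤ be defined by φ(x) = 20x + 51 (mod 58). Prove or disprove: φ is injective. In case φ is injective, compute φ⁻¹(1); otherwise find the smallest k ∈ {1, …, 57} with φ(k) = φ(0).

We have gcd(20, 58) = 2 > 1. Taking u = 0 and v = 29: φ(0) = 51 and φ(29) = 20·29 + 51 = 631 ≡ 51 (mod 58).
So φ(0) = φ(29) while 0 ≠ 29, thus φ is not injective.
Since φ is not injective, we find the least positive k with φ(k) = φ(0): this means 20k ≡ 0 (mod 58), i.e. 58 ∣ 20k. Since gcd(20, 58) = 2, dividing through by 2 this holds exactly when 29 ∣ 10k, and as gcd(10, 29) = 1, exactly when 29 ∣ k.
The smallest positive such k is 29.

29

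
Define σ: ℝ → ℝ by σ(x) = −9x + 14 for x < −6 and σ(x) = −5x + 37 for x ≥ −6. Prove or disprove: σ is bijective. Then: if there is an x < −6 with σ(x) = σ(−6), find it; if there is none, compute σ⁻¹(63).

-26/5

Both pieces are strictly decreasing (slopes −9 and −5), so each is injective on its own interval.
The left piece maps (−∞, −6) onto (68, ∞); the right piece maps [−6, ∞) onto (−∞, 67].
The images leave a gap (68 has no preimage), so σ is not surjective, hence not bijective.
Because the two images are disjoint, no x < −6 has σ(x) = σ(−6), so we compute σ⁻¹(63): 63 lies in (−∞, 67], so solve −5x + 37 = 63: x = (63 − 37)/(−5) = −26/5.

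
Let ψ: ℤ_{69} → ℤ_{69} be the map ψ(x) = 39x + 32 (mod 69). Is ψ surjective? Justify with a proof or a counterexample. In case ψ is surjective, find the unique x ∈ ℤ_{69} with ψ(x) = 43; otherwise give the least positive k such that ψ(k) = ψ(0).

23

Since gcd(39, 69) = 3, we have 39x ≡ 0 (mod 3) for all x, so ψ(x) ≡ 2 (mod 3).
But 0 ≢ 2 (mod 3), so 0 ∈ ℤ_{69} has no preimage. Hence ψ is not surjective.
Since ψ is not surjective, we find the least positive k with ψ(k) = ψ(0): this means 39k ≡ 0 (mod 69), i.e. 69 ∣ 39k. Since gcd(39, 69) = 3, dividing through by 3 this holds exactly when 23 ∣ 13k, and as gcd(13, 23) = 1, exactly when 23 ∣ k.
The smallest positive such k is 23.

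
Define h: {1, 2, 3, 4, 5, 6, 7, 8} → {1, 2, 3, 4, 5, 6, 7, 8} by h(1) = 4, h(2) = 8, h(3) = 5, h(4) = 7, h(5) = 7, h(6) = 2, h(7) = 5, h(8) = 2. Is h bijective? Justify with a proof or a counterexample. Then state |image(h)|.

h(4) = 7 = h(5) with 4 ≠ 5, so h is not injective, hence not bijective.
The image of h is {2, 4, 5, 7, 8}, which has 5 elements.

5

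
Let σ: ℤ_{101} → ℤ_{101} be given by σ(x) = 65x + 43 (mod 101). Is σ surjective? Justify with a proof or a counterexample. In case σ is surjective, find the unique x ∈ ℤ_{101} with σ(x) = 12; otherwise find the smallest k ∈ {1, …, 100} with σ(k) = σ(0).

Recall: σ is surjective if every y in the codomain equals σ(x) for some x in the domain.
Since gcd(65, 101) = 1, 65 is invertible modulo 101. Euclid's algorithm: 101 = 1·65 + 36, 65 = 1·36 + 29, 36 = 1·29 + 7, 29 = 4·7 + 1; back-substituting gives 1 = 14·65 − 9·101, so 65⁻¹ ≡ 14 (mod 101).
Then y ↦ 14(y − 43) is a two-sided inverse to σ, so every y ∈ ℤ_{101} has a preimage.
So σ is surjective.
Since σ is surjective, we compute σ⁻¹(12): solve 65x + 43 ≡ 12 (mod 101), i.e. 65x ≡ 70 (mod 101).
Multiplying by 65⁻¹ = 14 gives x ≡ 14·70 = 980 = 9·101 + 71 ≡ 71 (mod 101).
Check: σ(71) = 65·71 + 43 = 4658 = 46·101 + 12 ≡ 12 (mod 101).

71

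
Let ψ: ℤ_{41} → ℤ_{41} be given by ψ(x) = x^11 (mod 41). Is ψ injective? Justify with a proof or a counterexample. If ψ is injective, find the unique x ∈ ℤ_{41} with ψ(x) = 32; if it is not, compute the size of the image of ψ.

Since 41 is prime, the nonzero elements of ℤ_{41} form a cyclic group of order 40.
As gcd(11, 40) = 1, raising to the 11th power is a bijection on this group: if a^11 ≡ b^11 then (ab^{−1})^11 = 1, and the only element of order dividing gcd(11, 40) = 1 is 1, so a = b.
With ψ(0) = 0 this makes ψ injective on all of ℤ_{41}, hence bijective (finite equal-size domain and codomain). In particular ψ is injective.
Since ψ is injective, we find the preimage of 32. The inverse of x ↦ x^11 on (ℤ_{41})^× is x ↦ x^11, because 11·11 = 121 = 3·40 + 1 ≡ 1 (mod 40) and x^{40} = 1 for x ≠ 0 (Fermat). So ψ⁻¹(32) = 32^11 mod 41.
Repeated squaring mod 41: 32^1 ≡ 32, 32^2 ≡ 32² = 1024 ≡ 40, 32^4 ≡ 40² = 1600 ≡ 1, 32^8 ≡ 1² = 1. Since 11 = 8 + 2 + 1, 32^11 ≡ 1·40·32: 1·40 = 40, then 40·32 = 1280 ≡ 9. So 32^11 ≡ 9 (mod 41).
Hence ψ⁻¹(32) = 9.

9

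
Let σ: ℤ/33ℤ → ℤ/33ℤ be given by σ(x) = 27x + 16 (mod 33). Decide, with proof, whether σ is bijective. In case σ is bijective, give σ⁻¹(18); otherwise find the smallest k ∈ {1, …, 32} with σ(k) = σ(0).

11

Recall that injectivity means: for all u, v in the domain, σ(u) = σ(v) implies u = v.
We have gcd(27, 33) = 3 > 1. Taking u = 0 and v = 11: σ(0) = 16 and σ(11) = 27·11 + 16 = 313 ≡ 16 (mod 33).
So σ(0) = σ(11) while 0 ≠ 11, so σ is not injective, hence not bijective.
Since σ is not bijective, we find the least positive k with σ(k) = σ(0): this means 27k ≡ 0 (mod 33), i.e. 33 ∣ 27k. Since gcd(27, 33) = 3, dividing through by 3 this holds exactly when 11 ∣ 9k, and as gcd(9, 11) = 1, exactly when 11 ∣ k.
The smallest positive such k is 11.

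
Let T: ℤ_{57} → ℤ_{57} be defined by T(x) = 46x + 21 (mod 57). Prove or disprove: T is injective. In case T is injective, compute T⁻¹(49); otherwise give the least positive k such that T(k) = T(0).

By definition, injectivity means: for all a, b in the domain, T(a) = T(b) implies a = b.
Suppose T(a) = T(b) in ℤ_{57}. Then 46a + 21 ≡ 46b + 21 (mod 57), therefore 46(a − b) ≡ 0 (mod 57).
Since gcd(46, 57) = 1, 46 is invertible modulo 57, therefore a − b ≡ 0 (mod 57), i.e. a = b.
Therefore T is injective.
We now compute 46⁻¹ mod 57 explicitly. Euclid's algorithm: 57 = 1·46 + 11, 46 = 4·11 + 2, 11 = 5·2 + 1; back-substituting gives 1 = 31·46 − 25·57, so 46⁻¹ ≡ 31 (mod 57).
Since T is injective, we compute T⁻¹(49): solve 46x + 21 ≡ 49 (mod 57), i.e. 46x ≡ 28 (mod 57).
Multiplying by 46⁻¹ = 31 gives x ≡ 31·28 = 868 = 15·57 + 13 ≡ 13 (mod 57).
Check: T(13) = 46·13 + 21 = 619 = 10·57 + 49 ≡ 49 (mod 57).

13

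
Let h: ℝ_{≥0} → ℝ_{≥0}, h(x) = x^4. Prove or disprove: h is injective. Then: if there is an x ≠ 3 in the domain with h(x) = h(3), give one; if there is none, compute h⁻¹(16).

On ℝ_{≥0}, x ↦ x^4 is strictly increasing, so h(u) = h(v) forces u = v. Therefore h is injective.
Since x ↦ x^4 is strictly increasing on ℝ_{≥0}, it is injective there, so no x ≠ 3 in the domain has h(x) = h(3). We therefore compute h⁻¹(16) = 16^{1/4} = 2 (indeed 2^4 = 16).

2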